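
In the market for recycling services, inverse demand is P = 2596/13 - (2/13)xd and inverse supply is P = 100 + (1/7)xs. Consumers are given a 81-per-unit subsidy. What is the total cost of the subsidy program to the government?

Pre-subsidy: 2596/13 - (2/13)x = 100 + (1/7)x gives x* = 336 and P* = 148.
With the rebate, buyers effectively pay Pb = Ps − 81, where Ps is the price sellers receive.
On the curves, Pb = 2596/13 - (2/13)x and Ps = 100 + (1/7)x; the wedge Ps − Pb = 81 gives 100 + (1/7)x − (2596/13 - (2/13)x) = 81, so x' = 609.
Then Pb = 2596/13 − (2/13)·609 = 106 and Ps = 100 + (1/7)·609 = 187.
Government outlay = subsidy × quantity = 81 × 609 = 49329.

Government cost = 49329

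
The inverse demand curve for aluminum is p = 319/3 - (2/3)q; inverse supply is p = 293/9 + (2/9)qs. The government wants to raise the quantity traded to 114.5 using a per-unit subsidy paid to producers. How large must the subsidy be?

Required subsidy s = 28 per unit

At q = 114.5, from the demand curve buyers pay pb = 319/3 − (2/3)·114.5 = 30; from the supply curve sellers need ps = 293/9 + (2/9)·114.5 = 58.
The subsidy must fill the gap: s = ps − pb = 58 − 30 = 28.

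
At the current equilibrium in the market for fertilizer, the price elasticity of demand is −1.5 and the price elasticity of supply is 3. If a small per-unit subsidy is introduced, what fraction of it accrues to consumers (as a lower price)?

For a small subsidy around the equilibrium, the benefit split depends on the relative slopes, which at a point are proportional to the elasticities.
Buyer share = εs/(εs + |εd|) = 3/(3 + 1.5) = 2/3; seller share = |εd|/(εs + |εd|) = 1/3.

Consumer share = 2/3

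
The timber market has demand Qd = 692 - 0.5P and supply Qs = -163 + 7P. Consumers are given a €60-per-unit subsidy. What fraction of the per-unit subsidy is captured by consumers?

Pre-subsidy: 692 - 0.5P = -163 + 7P gives P* = 114, Q* = 635.
With the rebate, buyers effectively pay Pb = Ps − 60, where Ps is the price sellers receive.
Demand in terms of Ps becomes Qd = 692 − 0.5(Ps − 60) = 722 - 0.5Ps. Setting this equal to supply: 722 - 0.5Ps = -163 + 7Ps, so Ps = 118.
Buyers pay Pb = 118 − 60 = 58; Q' = -163 + 7·118 = 663.
Buyers' price falls by P* − Pb = 114 − 58 = 56; sellers' price rises by Ps − P* = 118 − 114 = 4.
So consumers capture 56/60 = 14/15 of each unit of subsidy.

Consumer share = 14/15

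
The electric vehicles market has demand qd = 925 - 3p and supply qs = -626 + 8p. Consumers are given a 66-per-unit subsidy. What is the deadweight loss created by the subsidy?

Pre-subsidy: 925 - 3p = -626 + 8p gives p* = 141, q* = 502.
With the rebate, buyers effectively pay pb = ps − 66, where ps is the price sellers receive.
Demand in terms of ps becomes qd = 925 − 3(ps − 66) = 1123 - 3ps. Setting this equal to supply: 1123 - 3ps = -626 + 8ps, so ps = 159.
Buyers pay pb = 159 − 66 = 93; q' = -626 + 8·159 = 646.
The subsidy expands output by 646 − 502 = 144 past the efficient level; on those units the gap between marginal cost and willingness to pay runs from 0 up to 66.
DWL = ½ × 66 × 144 = 4752.

Deadweight loss = 4752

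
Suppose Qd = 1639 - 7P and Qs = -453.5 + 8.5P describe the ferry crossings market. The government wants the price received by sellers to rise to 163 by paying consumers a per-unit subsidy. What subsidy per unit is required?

At a seller price of 163, quantity supplied is -453.5 + 8.5·163 = 932.
Buyers absorb 932 only when they pay Pb with 1639 − 7·Pb = 932, i.e. Pb = 101.
s = Ps − Pb = 163 − 101 = 62.

Required subsidy s = 62 per unit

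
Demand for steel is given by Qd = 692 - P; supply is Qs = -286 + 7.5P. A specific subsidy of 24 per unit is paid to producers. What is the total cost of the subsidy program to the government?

Government cost = 244032/17

Pre-subsidy: 692 - P = -286 + 7.5P gives P* = 1956/17, Q* = 9808/17.
With the subsidy, sellers receive Ps = Pb + 24 for each unit, where Pb is the price buyers pay.
Supply in terms of Pb becomes Qs = -286 + 7.5(Pb + 24) = -106 + 7.5Pb. Setting this equal to demand: 692 - Pb = -106 + 7.5Pb, so Pb = 1596/17.
Sellers receive Ps = 1596/17 + 24 = 2004/17; Q' = 692 − 1·(1596/17) = 10168/17.
Government outlay = subsidy × quantity = 24 × 10168/17 = 244032/17.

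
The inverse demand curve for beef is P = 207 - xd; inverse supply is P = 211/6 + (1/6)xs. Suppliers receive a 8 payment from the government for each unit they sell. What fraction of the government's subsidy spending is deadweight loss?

Pre-subsidy: 207 - x = 211/6 + (1/6)x gives x* = 1031/7 and P* = 418/7.
With the subsidy, sellers receive Ps = Pb + 8 for each unit, where Pb is the price buyers pay.
On the curves, Pb = 207 - x and Ps = 211/6 + (1/6)x; the wedge Ps − Pb = 8 gives 211/6 + (1/6)x − (207 - x) = 8, so x' = 1079/7.
Then Pb = 207 − 1·(1079/7) = 370/7 and Ps = 211/6 + (1/6)·(1079/7) = 426/7.
ΔCS = ½(1031/7 + 1079/7)(418/7 − 370/7) = 50640/49; ΔPS = ½(1031/7 + 1079/7)(426/7 − 418/7) = 8440/49.
Government spending = 8 × 1079/7 = 8632/7.
DWL = ½ × 8 × (1079/7 − 1031/7) = 192/7; fraction = (192/7) / (8632/7) = 24/1079.

DWL / government spending = 24/1079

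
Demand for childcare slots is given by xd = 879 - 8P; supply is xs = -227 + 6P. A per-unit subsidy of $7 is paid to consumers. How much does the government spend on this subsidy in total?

Government cost = $1897

Pre-subsidy: 879 - 8P = -227 + 6P gives P* = 79, x* = 247.
With the rebate, buyers effectively pay Pb = Ps − 7, where Ps is the price sellers receive.
Demand in terms of Ps becomes xd = 879 − 8(Ps − 7) = 935 - 8Ps. Setting this equal to supply: 935 - 8Ps = -227 + 6Ps, so Ps = 83.
Buyers pay Pb = 83 − 7 = 76; x' = -227 + 6·83 = 271.
Government outlay = subsidy × quantity = 7 × 271 = 1897.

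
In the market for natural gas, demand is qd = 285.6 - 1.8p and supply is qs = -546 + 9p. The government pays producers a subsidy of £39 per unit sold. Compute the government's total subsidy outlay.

Pre-subsidy: 285.6 - 1.8p = -546 + 9p gives p* = 77, q* = 147.
With the subsidy, sellers receive ps = pb + 39 for each unit, where pb is the price buyers pay.
Supply in terms of pb becomes qs = -546 + 9(pb + 39) = -195 + 9pb. Setting this equal to demand: 285.6 - 1.8pb = -195 + 9pb, so pb = 44.5.
Sellers receive ps = 44.5 + 39 = 83.5; q' = 285.6 − 1.8·44.5 = 205.5.
Government outlay = subsidy × quantity = 39 × 205.5 = 8014.5.

Government cost = £8014.5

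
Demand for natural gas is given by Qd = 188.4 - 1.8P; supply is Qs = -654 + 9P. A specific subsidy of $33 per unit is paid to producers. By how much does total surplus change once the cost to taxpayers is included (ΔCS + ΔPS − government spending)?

Net change in total surplus = -$816.75

Pre-subsidy: 188.4 - 1.8P = -654 + 9P gives P* = 78, Q* = 48.
With the subsidy, sellers receive Ps = Pb + 33 for each unit, where Pb is the price buyers pay.
Supply in terms of Pb becomes Qs = -654 + 9(Pb + 33) = -357 + 9Pb. Setting this equal to demand: 188.4 - 1.8Pb = -357 + 9Pb, so Pb = 50.5.
Sellers receive Ps = 50.5 + 33 = 83.5; Q' = 188.4 − 1.8·50.5 = 97.5.
ΔCS = ½(48 + 97.5)(78 − 50.5) = 2000.625; ΔPS = ½(48 + 97.5)(83.5 − 78) = 400.125.
Government spending = 33 × 97.5 = 3217.5.
Net change = 2000.625 + 400.125 − 3217.5 = -816.75. The loss equals the DWL triangle ½·33·49.5.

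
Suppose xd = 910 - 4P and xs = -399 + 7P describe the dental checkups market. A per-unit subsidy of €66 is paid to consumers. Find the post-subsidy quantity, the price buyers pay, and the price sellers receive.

x' = 602; buyers pay €77; sellers receive €143

Pre-subsidy: 910 - 4P = -399 + 7P gives P* = 119, x* = 434.
With the rebate, buyers effectively pay Pb = Ps − 66, where Ps is the price sellers receive.
Demand in terms of Ps becomes xd = 910 − 4(Ps − 66) = 1174 - 4Ps. Setting this equal to supply: 1174 - 4Ps = -399 + 7Ps, so Ps = 143.
Buyers pay Pb = 143 − 66 = 77; x' = -399 + 7·143 = 602.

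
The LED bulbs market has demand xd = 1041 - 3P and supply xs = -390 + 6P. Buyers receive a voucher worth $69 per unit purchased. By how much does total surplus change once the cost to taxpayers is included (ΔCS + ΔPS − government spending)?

Pre-subsidy: 1041 - 3P = -390 + 6P gives P* = 159, x* = 564.
With the rebate, buyers effectively pay Pb = Ps − 69, where Ps is the price sellers receive.
Demand in terms of Ps becomes xd = 1041 − 3(Ps − 69) = 1248 - 3Ps. Setting this equal to supply: 1248 - 3Ps = -390 + 6Ps, so Ps = 182.
Buyers pay Pb = 182 − 69 = 113; x' = -390 + 6·182 = 702.
ΔCS = ½(564 + 702)(159 − 113) = 29118; ΔPS = ½(564 + 702)(182 − 159) = 14559.
Government spending = 69 × 702 = 48438.
Net change = 29118 + 14559 − 48438 = -4761. The loss equals the DWL triangle ½·69·138.

Net change in total surplus = -$4761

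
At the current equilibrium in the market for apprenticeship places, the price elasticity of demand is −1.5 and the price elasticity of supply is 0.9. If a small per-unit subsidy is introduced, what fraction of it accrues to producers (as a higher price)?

For a small subsidy around the equilibrium, the benefit split depends on the relative slopes, which at a point are proportional to the elasticities.
Buyer share = εs/(εs + |εd|) = 0.9/(0.9 + 1.5) = 0.375; seller share = |εd|/(εs + |εd|) = 0.625.
So producers capture 0.625 of the subsidy.

Producer share = 0.625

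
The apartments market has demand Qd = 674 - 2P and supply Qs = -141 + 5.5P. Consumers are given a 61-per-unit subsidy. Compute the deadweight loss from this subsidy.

Pre-subsidy: 674 - 2P = -141 + 5.5P gives P* = 326/3, Q* = 1370/3.
With the rebate, buyers effectively pay Pb = Ps − 61, where Ps is the price sellers receive.
Demand in terms of Ps becomes Qd = 674 − 2(Ps − 61) = 796 - 2Ps. Setting this equal to supply: 796 - 2Ps = -141 + 5.5Ps, so Ps = 1874/15.
Buyers pay Pb = 1874/15 − 61 = 959/15; Q' = -141 + 5.5·(1874/15) = 8192/15.
The subsidy expands output by 8192/15 − 1370/3 = 1342/15 past the efficient level; on those units the gap between marginal cost and willingness to pay runs from 0 up to 61.
DWL = ½ × 61 × 1342/15 = 40931/15.

Deadweight loss = 40931/15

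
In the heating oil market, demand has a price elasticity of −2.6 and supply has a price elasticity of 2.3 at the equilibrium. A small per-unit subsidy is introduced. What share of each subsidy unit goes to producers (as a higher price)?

Producer share = 26/49

For a small subsidy around the equilibrium, the benefit split depends on the relative slopes, which at a point are proportional to the elasticities.
Buyer share = εs/(εs + |εd|) = 2.3/(2.3 + 2.6) = 23/49; seller share = |εd|/(εs + |εd|) = 26/49.
So producers capture 26/49 of the subsidy.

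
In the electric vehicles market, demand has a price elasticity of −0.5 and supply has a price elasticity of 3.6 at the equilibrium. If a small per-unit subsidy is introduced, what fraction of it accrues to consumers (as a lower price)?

Consumer share = 36/41

For a small subsidy around the equilibrium, the benefit split depends on the relative slopes, which at a point are proportional to the elasticities.
Buyer share = εs/(εs + |εd|) = 3.6/(3.6 + 0.5) = 36/41; seller share = |εd|/(εs + |εd|) = 5/41.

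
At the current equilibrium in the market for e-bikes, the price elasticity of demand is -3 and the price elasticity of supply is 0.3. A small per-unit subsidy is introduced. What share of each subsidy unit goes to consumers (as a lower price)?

Consumer share = 1/11

For a small subsidy around the equilibrium, the benefit split depends on the relative slopes, which at a point are proportional to the elasticities.
Buyer share = εs/(εs + |εd|) = 0.3/(0.3 + 3) = 1/11; seller share = |εd|/(εs + |εd|) = 10/11.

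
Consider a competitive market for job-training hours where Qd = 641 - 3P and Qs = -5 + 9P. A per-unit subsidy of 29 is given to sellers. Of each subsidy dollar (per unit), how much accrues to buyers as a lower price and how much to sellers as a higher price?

Buyers gain 21.75 per unit; sellers gain 7.25 per unit

Pre-subsidy: 641 - 3P = -5 + 9P gives P* = 323/6, Q* = 479.5.
With the subsidy, sellers receive Ps = Pb + 29 for each unit, where Pb is the price buyers pay.
Supply in terms of Pb becomes Qs = -5 + 9(Pb + 29) = 256 + 9Pb. Setting this equal to demand: 641 - 3Pb = 256 + 9Pb, so Pb = 385/12.
Sellers receive Ps = 385/12 + 29 = 733/12; Q' = 641 − 3·(385/12) = 544.75.
Buyers' price falls by P* − Pb = 323/6 − 385/12 = 21.75; sellers' price rises by Ps − P* = 733/12 − 323/6 = 7.25.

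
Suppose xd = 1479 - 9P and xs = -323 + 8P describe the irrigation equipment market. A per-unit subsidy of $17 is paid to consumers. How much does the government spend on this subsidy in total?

Government cost = $10149

Pre-subsidy: 1479 - 9P = -323 + 8P gives P* = 106, x* = 525.
With the rebate, buyers effectively pay Pb = Ps − 17, where Ps is the price sellers receive.
Demand in terms of Ps becomes xd = 1479 − 9(Ps − 17) = 1632 - 9Ps. Setting this equal to supply: 1632 - 9Ps = -323 + 8Ps, so Ps = 115.
Buyers pay Pb = 115 − 17 = 98; x' = -323 + 8·115 = 597.
Government outlay = subsidy × quantity = 17 × 597 = 10149.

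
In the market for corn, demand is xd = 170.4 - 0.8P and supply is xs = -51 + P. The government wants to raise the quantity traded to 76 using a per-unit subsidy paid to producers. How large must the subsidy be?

At x = 76, invert demand for the buyer price: Pb = (170.4 − 76)/0.8 = 118; invert supply for the seller price: Ps = (76 − (-51))/1 = 127.
The subsidy must fill the gap: s = Ps − Pb = 127 − 118 = 9.

Required subsidy s = 9 per unit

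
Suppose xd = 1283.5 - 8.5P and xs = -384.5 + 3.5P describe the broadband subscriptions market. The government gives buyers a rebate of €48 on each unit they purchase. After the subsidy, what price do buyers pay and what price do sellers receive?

Pre-subsidy: 1283.5 - 8.5P = -384.5 + 3.5P gives P* = 139, x* = 102.
With the rebate, buyers effectively pay Pb = Ps − 48, where Ps is the price sellers receive.
Demand in terms of Ps becomes xd = 1283.5 − 8.5(Ps − 48) = 1691.5 - 8.5Ps. Setting this equal to supply: 1691.5 - 8.5Ps = -384.5 + 3.5Ps, so Ps = 173.
Buyers pay Pb = 173 − 48 = 125; x' = -384.5 + 3.5·173 = 221.

Buyers pay €125; sellers receive €173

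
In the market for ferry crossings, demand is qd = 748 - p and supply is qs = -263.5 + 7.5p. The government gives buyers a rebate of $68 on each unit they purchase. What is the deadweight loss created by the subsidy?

Pre-subsidy: 748 - p = -263.5 + 7.5p gives p* = 119, q* = 629.
With the rebate, buyers effectively pay pb = ps − 68, where ps is the price sellers receive.
Demand in terms of ps becomes qd = 748 − 1(ps − 68) = 816 - ps. Setting this equal to supply: 816 - ps = -263.5 + 7.5ps, so ps = 127.
Buyers pay pb = 127 − 68 = 59; q' = -263.5 + 7.5·127 = 689.
The subsidy expands output by 689 − 629 = 60 past the efficient level; on those units the gap between marginal cost and willingness to pay runs from 0 up to 68.
DWL = ½ × 68 × 60 = 2040.

Deadweight loss = $2040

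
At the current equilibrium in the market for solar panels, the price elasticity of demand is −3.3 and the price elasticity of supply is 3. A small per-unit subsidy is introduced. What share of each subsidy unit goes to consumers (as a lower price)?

Consumer share = 10/21

For a small subsidy around the equilibrium, the benefit split depends on the relative slopes, which at a point are proportional to the elasticities.
Buyer share = εs/(εs + |εd|) = 3/(3 + 3.3) = 10/21; seller share = |εd|/(εs + |εd|) = 11/21.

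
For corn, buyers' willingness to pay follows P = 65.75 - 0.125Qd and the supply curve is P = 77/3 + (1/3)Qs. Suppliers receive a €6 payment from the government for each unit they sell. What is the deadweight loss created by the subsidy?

Pre-subsidy: 65.75 - 0.125Q = 77/3 + (1/3)Q gives Q* = 962/11 and P* = 603/11.
With the subsidy, sellers receive Ps = Pb + 6 for each unit, where Pb is the price buyers pay.
On the curves, Pb = 65.75 - 0.125Q and Ps = 77/3 + (1/3)Q; the wedge Ps − Pb = 6 gives 77/3 + (1/3)Q − (65.75 - 0.125Q) = 6, so Q' = 1106/11.
Then Pb = 65.75 − 0.125·(1106/11) = 585/11 and Ps = 77/3 + (1/3)·(1106/11) = 651/11.
The subsidy expands output by 1106/11 − 962/11 = 144/11 past the efficient level; on those units the gap between marginal cost and willingness to pay runs from 0 up to 6.
DWL = ½ × 6 × 144/11 = 432/11.

Deadweight loss = 432/11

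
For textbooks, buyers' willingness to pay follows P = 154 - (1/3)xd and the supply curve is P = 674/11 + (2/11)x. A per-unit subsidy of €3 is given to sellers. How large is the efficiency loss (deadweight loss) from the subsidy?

Pre-subsidy: 154 - (1/3)x = 674/11 + (2/11)x gives x* = 180 and P* = 94.
With the subsidy, sellers receive Ps = Pb + 3 for each unit, where Pb is the price buyers pay.
On the curves, Pb = 154 - (1/3)x and Ps = 674/11 + (2/11)x; the wedge Ps − Pb = 3 gives 674/11 + (2/11)x − (154 - (1/3)x) = 3, so x' = 3159/17.
Then Pb = 154 − (1/3)·(3159/17) = 1565/17 and Ps = 674/11 + (2/11)·(3159/17) = 1616/17.
The subsidy expands output by 3159/17 − 180 = 99/17 past the efficient level; on those units the gap between marginal cost and willingness to pay runs from 0 up to 3.
DWL = ½ × 3 × 99/17 = 297/34.

Deadweight loss = 297/34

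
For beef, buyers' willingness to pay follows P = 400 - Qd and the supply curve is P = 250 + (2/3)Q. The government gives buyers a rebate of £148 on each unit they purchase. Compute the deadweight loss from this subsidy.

Deadweight loss = £6571.2

Pre-subsidy: 400 - Q = 250 + (2/3)Q gives Q* = 90 and P* = 310.
With the rebate, buyers effectively pay Pb = Ps − 148, where Ps is the price sellers receive.
On the curves, Pb = 400 - Q and Ps = 250 + (2/3)Q; the wedge Ps − Pb = 148 gives 250 + (2/3)Q − (400 - Q) = 148, so Q' = 178.8.
Then Pb = 400 − 1·178.8 = 221.2 and Ps = 250 + (2/3)·178.8 = 369.2.
The subsidy expands output by 178.8 − 90 = 88.8 past the efficient level; on those units the gap between marginal cost and willingness to pay runs from 0 up to 148.
DWL = ½ × 148 × 88.8 = 6571.2.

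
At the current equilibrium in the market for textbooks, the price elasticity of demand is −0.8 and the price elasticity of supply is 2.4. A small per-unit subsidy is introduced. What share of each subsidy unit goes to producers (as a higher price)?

For a small subsidy around the equilibrium, the benefit split depends on the relative slopes, which at a point are proportional to the elasticities.
Buyer share = εs/(εs + |εd|) = 2.4/(2.4 + 0.8) = 0.75; seller share = |εd|/(εs + |εd|) = 0.25.
So producers capture 0.25 of the subsidy.

Producer share = 0.25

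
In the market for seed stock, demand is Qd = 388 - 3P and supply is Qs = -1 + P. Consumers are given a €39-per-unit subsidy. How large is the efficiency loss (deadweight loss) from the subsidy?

Deadweight loss = €570.375

Pre-subsidy: 388 - 3P = -1 + P gives P* = 97.25, Q* = 96.25.
With the rebate, buyers effectively pay Pb = Ps − 39, where Ps is the price sellers receive.
Demand in terms of Ps becomes Qd = 388 − 3(Ps − 39) = 505 - 3Ps. Setting this equal to supply: 505 - 3Ps = -1 + Ps, so Ps = 126.5.
Buyers pay Pb = 126.5 − 39 = 87.5; Q' = -1 + 1·126.5 = 125.5.
The subsidy expands output by 125.5 − 96.25 = 29.25 past the efficient level; on those units the gap between marginal cost and willingness to pay runs from 0 up to 39.
DWL = ½ × 39 × 29.25 = 570.375.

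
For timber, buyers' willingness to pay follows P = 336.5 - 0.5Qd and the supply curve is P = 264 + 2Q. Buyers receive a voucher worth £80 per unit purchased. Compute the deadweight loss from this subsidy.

Deadweight loss = £1280

Pre-subsidy: 336.5 - 0.5Q = 264 + 2Q gives Q* = 29 and P* = 322.
With the rebate, buyers effectively pay Pb = Ps − 80, where Ps is the price sellers receive.
On the curves, Pb = 336.5 - 0.5Q and Ps = 264 + 2Q; the wedge Ps − Pb = 80 gives 264 + 2Q − (336.5 - 0.5Q) = 80, so Q' = 61.
Then Pb = 336.5 − 0.5·61 = 306 and Ps = 264 + 2·61 = 386.
The subsidy expands output by 61 − 29 = 32 past the efficient level; on those units the gap between marginal cost and willingness to pay runs from 0 up to 80.
DWL = ½ × 80 × 32 = 1280.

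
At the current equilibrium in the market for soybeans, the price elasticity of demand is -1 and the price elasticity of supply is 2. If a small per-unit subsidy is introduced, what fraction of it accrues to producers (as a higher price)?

Producer share = 1/3

For a small subsidy around the equilibrium, the benefit split depends on the relative slopes, which at a point are proportional to the elasticities.
Buyer share = εs/(εs + |εd|) = 2/(2 + 1) = 2/3; seller share = |εd|/(εs + |εd|) = 1/3.
So producers capture 1/3 of the subsidy.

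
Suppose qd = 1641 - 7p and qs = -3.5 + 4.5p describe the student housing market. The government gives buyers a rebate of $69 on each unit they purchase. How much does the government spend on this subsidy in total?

Government cost = $57201

Pre-subsidy: 1641 - 7p = -3.5 + 4.5p gives p* = 143, q* = 640.
With the rebate, buyers effectively pay pb = ps − 69, where ps is the price sellers receive.
Demand in terms of ps becomes qd = 1641 − 7(ps − 69) = 2124 - 7ps. Setting this equal to supply: 2124 - 7ps = -3.5 + 4.5ps, so ps = 185.
Buyers pay pb = 185 − 69 = 116; q' = -3.5 + 4.5·185 = 829.
Government outlay = subsidy × quantity = 69 × 829 = 57201.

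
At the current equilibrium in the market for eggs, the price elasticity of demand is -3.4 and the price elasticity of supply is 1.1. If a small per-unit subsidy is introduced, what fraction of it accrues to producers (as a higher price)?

Producer share = 34/45

For a small subsidy around the equilibrium, the benefit split depends on the relative slopes, which at a point are proportional to the elasticities.
Buyer share = εs/(εs + |εd|) = 1.1/(1.1 + 3.4) = 11/45; seller share = |εd|/(εs + |εd|) = 34/45.
So producers capture 34/45 of the subsidy.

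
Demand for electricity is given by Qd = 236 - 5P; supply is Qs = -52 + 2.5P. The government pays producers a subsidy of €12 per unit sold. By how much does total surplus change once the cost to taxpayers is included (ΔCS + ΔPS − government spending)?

Pre-subsidy: 236 - 5P = -52 + 2.5P gives P* = 38.4, Q* = 44.
With the subsidy, sellers receive Ps = Pb + 12 for each unit, where Pb is the price buyers pay.
Supply in terms of Pb becomes Qs = -52 + 2.5(Pb + 12) = -22 + 2.5Pb. Setting this equal to demand: 236 - 5Pb = -22 + 2.5Pb, so Pb = 34.4.
Sellers receive Ps = 34.4 + 12 = 46.4; Q' = 236 − 5·34.4 = 64.
ΔCS = ½(44 + 64)(38.4 − 34.4) = 216; ΔPS = ½(44 + 64)(46.4 − 38.4) = 432.
Government spending = 12 × 64 = 768.
Net change = 216 + 432 − 768 = -120. The loss equals the DWL triangle ½·12·20.

Net change in total surplus = -€120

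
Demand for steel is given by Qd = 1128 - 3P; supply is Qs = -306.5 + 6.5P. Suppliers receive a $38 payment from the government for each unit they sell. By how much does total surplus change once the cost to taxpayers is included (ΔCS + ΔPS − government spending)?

Net change in total surplus = -$1482

Pre-subsidy: 1128 - 3P = -306.5 + 6.5P gives P* = 151, Q* = 675.
With the subsidy, sellers receive Ps = Pb + 38 for each unit, where Pb is the price buyers pay.
Supply in terms of Pb becomes Qs = -306.5 + 6.5(Pb + 38) = -59.5 + 6.5Pb. Setting this equal to demand: 1128 - 3Pb = -59.5 + 6.5Pb, so Pb = 125.
Sellers receive Ps = 125 + 38 = 163; Q' = 1128 − 3·125 = 753.
ΔCS = ½(675 + 753)(151 − 125) = 18564; ΔPS = ½(675 + 753)(163 − 151) = 8568.
Government spending = 38 × 753 = 28614.
Net change = 18564 + 8568 − 28614 = -1482. The loss equals the DWL triangle ½·38·78.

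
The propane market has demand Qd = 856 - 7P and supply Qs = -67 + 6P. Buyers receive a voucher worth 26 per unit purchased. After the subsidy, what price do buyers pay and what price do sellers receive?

Pre-subsidy: 856 - 7P = -67 + 6P gives P* = 71, Q* = 359.
With the rebate, buyers effectively pay Pb = Ps − 26, where Ps is the price sellers receive.
Demand in terms of Ps becomes Qd = 856 − 7(Ps − 26) = 1038 - 7Ps. Setting this equal to supply: 1038 - 7Ps = -67 + 6Ps, so Ps = 85.
Buyers pay Pb = 85 − 26 = 59; Q' = -67 + 6·85 = 443.

Buyers pay 59; sellers receive 85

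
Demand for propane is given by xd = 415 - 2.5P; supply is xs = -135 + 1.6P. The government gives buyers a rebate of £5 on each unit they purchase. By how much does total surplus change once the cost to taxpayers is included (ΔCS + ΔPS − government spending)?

Net change in total surplus = -500/41

Pre-subsidy: 415 - 2.5P = -135 + 1.6P gives P* = 5500/41, x* = 3265/41.
With the rebate, buyers effectively pay Pb = Ps − 5, where Ps is the price sellers receive.
Demand in terms of Ps becomes xd = 415 − 2.5(Ps − 5) = 427.5 - 2.5Ps. Setting this equal to supply: 427.5 - 2.5Ps = -135 + 1.6Ps, so Ps = 5625/41.
Buyers pay Pb = 5625/41 − 5 = 5420/41; x' = -135 + 1.6·(5625/41) = 3465/41.
ΔCS = ½(3265/41 + 3465/41)(5500/41 − 5420/41) = 269200/1681; ΔPS = ½(3265/41 + 3465/41)(5625/41 − 5500/41) = 420625/1681.
Government spending = 5 × 3465/41 = 17325/41.
Net change = 269200/1681 + 420625/1681 − 17325/41 = -500/41. The loss equals the DWL triangle ½·5·200/41.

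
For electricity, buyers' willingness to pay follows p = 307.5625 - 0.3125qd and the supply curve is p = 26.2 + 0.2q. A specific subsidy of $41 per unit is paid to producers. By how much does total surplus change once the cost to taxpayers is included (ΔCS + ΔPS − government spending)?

Pre-subsidy: 307.5625 - 0.3125q = 26.2 + 0.2q gives q* = 549 and p* = 136.
With the subsidy, sellers receive ps = pb + 41 for each unit, where pb is the price buyers pay.
On the curves, pb = 307.5625 - 0.3125q and ps = 26.2 + 0.2q; the wedge ps − pb = 41 gives 26.2 + 0.2q − (307.5625 - 0.3125q) = 41, so q' = 629.
Then pb = 307.5625 − 0.3125·629 = 111 and ps = 26.2 + 0.2·629 = 152.
ΔCS = ½(549 + 629)(136 − 111) = 14725; ΔPS = ½(549 + 629)(152 − 136) = 9424.
Government spending = 41 × 629 = 25789.
Net change = 14725 + 9424 − 25789 = -1640. The loss equals the DWL triangle ½·41·80.

Net change in total surplus = -$1640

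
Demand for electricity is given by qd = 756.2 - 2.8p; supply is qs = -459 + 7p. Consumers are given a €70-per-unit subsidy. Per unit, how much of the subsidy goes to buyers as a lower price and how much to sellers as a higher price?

Buyers gain €50 per unit; sellers gain €20 per unit

Pre-subsidy: 756.2 - 2.8p = -459 + 7p gives p* = 124, q* = 409.
With the rebate, buyers effectively pay pb = ps − 70, where ps is the price sellers receive.
Demand in terms of ps becomes qd = 756.2 − 2.8(ps − 70) = 952.2 - 2.8ps. Setting this equal to supply: 952.2 - 2.8ps = -459 + 7ps, so ps = 144.
Buyers pay pb = 144 − 70 = 74; q' = -459 + 7·144 = 549.
Buyers' price falls by p* − pb = 124 − 74 = 50; sellers' price rises by ps − p* = 144 − 124 = 20.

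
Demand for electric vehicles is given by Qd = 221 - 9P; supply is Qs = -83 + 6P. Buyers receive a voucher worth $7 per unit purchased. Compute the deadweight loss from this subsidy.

Deadweight loss = $88.2

Pre-subsidy: 221 - 9P = -83 + 6P gives P* = 304/15, Q* = 38.6.
With the rebate, buyers effectively pay Pb = Ps − 7, where Ps is the price sellers receive.
Demand in terms of Ps becomes Qd = 221 − 9(Ps − 7) = 284 - 9Ps. Setting this equal to supply: 284 - 9Ps = -83 + 6Ps, so Ps = 367/15.
Buyers pay Pb = 367/15 − 7 = 262/15; Q' = -83 + 6·(367/15) = 63.8.
The subsidy expands output by 63.8 − 38.6 = 25.2 past the efficient level; on those units the gap between marginal cost and willingness to pay runs from 0 up to 7.
DWL = ½ × 7 × 25.2 = 88.2.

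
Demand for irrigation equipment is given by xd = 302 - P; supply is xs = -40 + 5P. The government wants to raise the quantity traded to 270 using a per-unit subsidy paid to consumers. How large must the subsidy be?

At x = 270, invert demand for the buyer price: Pb = (302 − 270)/1 = 32; invert supply for the seller price: Ps = (270 − (-40))/5 = 62.
The subsidy must fill the gap: s = Ps − Pb = 62 − 32 = 30.

Required subsidy s = 30 per unit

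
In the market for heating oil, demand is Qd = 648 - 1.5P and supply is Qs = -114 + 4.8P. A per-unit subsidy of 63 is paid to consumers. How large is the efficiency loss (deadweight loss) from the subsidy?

Deadweight loss = 2268

Pre-subsidy: 648 - 1.5P = -114 + 4.8P gives P* = 2540/21, Q* = 3266/7.
With the rebate, buyers effectively pay Pb = Ps − 63, where Ps is the price sellers receive.
Demand in terms of Ps becomes Qd = 648 − 1.5(Ps − 63) = 742.5 - 1.5Ps. Setting this equal to supply: 742.5 - 1.5Ps = -114 + 4.8Ps, so Ps = 2855/21.
Buyers pay Pb = 2855/21 − 63 = 1532/21; Q' = -114 + 4.8·(2855/21) = 3770/7.
The subsidy expands output by 3770/7 − 3266/7 = 72 past the efficient level; on those units the gap between marginal cost and willingness to pay runs from 0 up to 63.
DWL = ½ × 63 × 72 = 2268.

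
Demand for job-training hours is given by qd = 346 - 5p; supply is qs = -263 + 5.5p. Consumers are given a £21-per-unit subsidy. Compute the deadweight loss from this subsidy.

Deadweight loss = £577.5

Pre-subsidy: 346 - 5p = -263 + 5.5p gives p* = 58, q* = 56.
With the rebate, buyers effectively pay pb = ps − 21, where ps is the price sellers receive.
Demand in terms of ps becomes qd = 346 − 5(ps − 21) = 451 - 5ps. Setting this equal to supply: 451 - 5ps = -263 + 5.5ps, so ps = 68.
Buyers pay pb = 68 − 21 = 47; q' = -263 + 5.5·68 = 111.
The subsidy expands output by 111 − 56 = 55 past the efficient level; on those units the gap between marginal cost and willingness to pay runs from 0 up to 21.
DWL = ½ × 21 × 55 = 577.5.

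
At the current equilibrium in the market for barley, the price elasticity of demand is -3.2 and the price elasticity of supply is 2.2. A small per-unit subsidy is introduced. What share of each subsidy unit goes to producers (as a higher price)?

Producer share = 16/27

For a small subsidy around the equilibrium, the benefit split depends on the relative slopes, which at a point are proportional to the elasticities.
Buyer share = εs/(εs + |εd|) = 2.2/(2.2 + 3.2) = 11/27; seller share = |εd|/(εs + |εd|) = 16/27.
So producers capture 16/27 of the subsidy.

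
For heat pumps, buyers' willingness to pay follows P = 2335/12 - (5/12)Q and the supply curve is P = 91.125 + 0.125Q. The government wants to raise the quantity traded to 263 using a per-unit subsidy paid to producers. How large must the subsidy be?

Required subsidy s = 39 per unit

At Q = 263, from the demand curve buyers pay Pb = 2335/12 − (5/12)·263 = 85; from the supply curve sellers need Ps = 91.125 + 0.125·263 = 124.
The subsidy must fill the gap: s = Ps − Pb = 124 − 85 = 39.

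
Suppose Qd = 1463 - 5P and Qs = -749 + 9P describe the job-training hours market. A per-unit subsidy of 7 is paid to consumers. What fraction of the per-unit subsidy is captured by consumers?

Pre-subsidy: 1463 - 5P = -749 + 9P gives P* = 158, Q* = 673.
With the rebate, buyers effectively pay Pb = Ps − 7, where Ps is the price sellers receive.
Demand in terms of Ps becomes Qd = 1463 − 5(Ps − 7) = 1498 - 5Ps. Setting this equal to supply: 1498 - 5Ps = -749 + 9Ps, so Ps = 160.5.
Buyers pay Pb = 160.5 − 7 = 153.5; Q' = -749 + 9·160.5 = 695.5.
Buyers' price falls by P* − Pb = 158 − 153.5 = 4.5; sellers' price rises by Ps − P* = 160.5 − 158 = 2.5.
So consumers capture 4.5/7 = 9/14 of each unit of subsidy.

Consumer share = 9/14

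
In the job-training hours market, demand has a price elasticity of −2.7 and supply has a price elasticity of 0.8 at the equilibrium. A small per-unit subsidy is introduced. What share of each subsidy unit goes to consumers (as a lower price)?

Consumer share = 8/35

For a small subsidy around the equilibrium, the benefit split depends on the relative slopes, which at a point are proportional to the elasticities.
Buyer share = εs/(εs + |εd|) = 0.8/(0.8 + 2.7) = 8/35; seller share = |εd|/(εs + |εd|) = 27/35.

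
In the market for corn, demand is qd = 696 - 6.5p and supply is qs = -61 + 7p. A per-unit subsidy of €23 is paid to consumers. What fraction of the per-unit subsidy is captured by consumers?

Consumer share = 14/27

Pre-subsidy: 696 - 6.5p = -61 + 7p gives p* = 1514/27, q* = 8951/27.
With the rebate, buyers effectively pay pb = ps − 23, where ps is the price sellers receive.
Demand in terms of ps becomes qd = 696 − 6.5(ps − 23) = 845.5 - 6.5ps. Setting this equal to supply: 845.5 - 6.5ps = -61 + 7ps, so ps = 1813/27.
Buyers pay pb = 1813/27 − 23 = 1192/27; q' = -61 + 7·(1813/27) = 11044/27.
Buyers' price falls by p* − pb = 1514/27 − 1192/27 = 322/27; sellers' price rises by ps − p* = 1813/27 − 1514/27 = 299/27.
So consumers capture (322/27)/23 = 14/27 of each unit of subsidy.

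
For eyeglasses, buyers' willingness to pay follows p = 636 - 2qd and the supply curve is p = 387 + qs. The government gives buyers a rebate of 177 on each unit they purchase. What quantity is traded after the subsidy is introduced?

Pre-subsidy: 636 - 2q = 387 + q gives q* = 83 and p* = 470.
With the rebate, buyers effectively pay pb = ps − 177, where ps is the price sellers receive.
On the curves, pb = 636 - 2q and ps = 387 + q; the wedge ps − pb = 177 gives 387 + q − (636 - 2q) = 177, so q' = 142.
Then pb = 636 − 2·142 = 352 and ps = 387 + 1·142 = 529.

q' = 142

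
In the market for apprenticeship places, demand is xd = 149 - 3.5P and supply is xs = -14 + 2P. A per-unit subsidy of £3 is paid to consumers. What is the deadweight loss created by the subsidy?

Pre-subsidy: 149 - 3.5P = -14 + 2P gives P* = 326/11, x* = 498/11.
With the rebate, buyers effectively pay Pb = Ps − 3, where Ps is the price sellers receive.
Demand in terms of Ps becomes xd = 149 − 3.5(Ps − 3) = 159.5 - 3.5Ps. Setting this equal to supply: 159.5 - 3.5Ps = -14 + 2Ps, so Ps = 347/11.
Buyers pay Pb = 347/11 − 3 = 314/11; x' = -14 + 2·(347/11) = 540/11.
The subsidy expands output by 540/11 − 498/11 = 42/11 past the efficient level; on those units the gap between marginal cost and willingness to pay runs from 0 up to 3.
DWL = ½ × 3 × 42/11 = 63/11.

Deadweight loss = 63/11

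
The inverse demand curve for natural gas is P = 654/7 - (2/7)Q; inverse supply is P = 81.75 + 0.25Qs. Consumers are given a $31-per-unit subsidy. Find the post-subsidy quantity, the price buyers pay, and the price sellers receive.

Pre-subsidy: 654/7 - (2/7)Q = 81.75 + 0.25Q gives Q* = 21.8 and P* = 87.2.
With the rebate, buyers effectively pay Pb = Ps − 31, where Ps is the price sellers receive.
On the curves, Pb = 654/7 - (2/7)Q and Ps = 81.75 + 0.25Q; the wedge Ps − Pb = 31 gives 81.75 + 0.25Q − (654/7 - (2/7)Q) = 31, so Q' = 239/3.
Then Pb = 654/7 − (2/7)·(239/3) = 212/3 and Ps = 81.75 + 0.25·(239/3) = 305/3.

Q' = 239/3; buyers pay 212/3; sellers receive 305/3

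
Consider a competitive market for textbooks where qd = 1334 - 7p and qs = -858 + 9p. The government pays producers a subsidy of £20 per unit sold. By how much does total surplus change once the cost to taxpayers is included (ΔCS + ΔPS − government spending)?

Net change in total surplus = -£787.5

Pre-subsidy: 1334 - 7p = -858 + 9p gives p* = 137, q* = 375.
With the subsidy, sellers receive ps = pb + 20 for each unit, where pb is the price buyers pay.
Supply in terms of pb becomes qs = -858 + 9(pb + 20) = -678 + 9pb. Setting this equal to demand: 1334 - 7pb = -678 + 9pb, so pb = 125.75.
Sellers receive ps = 125.75 + 20 = 145.75; q' = 1334 − 7·125.75 = 453.75.
ΔCS = ½(375 + 453.75)(137 − 125.75) = 4661.71875; ΔPS = ½(375 + 453.75)(145.75 − 137) = 3625.78125.
Government spending = 20 × 453.75 = 9075.
Net change = 4661.71875 + 3625.78125 − 9075 = -787.5. The loss equals the DWL triangle ½·20·78.75.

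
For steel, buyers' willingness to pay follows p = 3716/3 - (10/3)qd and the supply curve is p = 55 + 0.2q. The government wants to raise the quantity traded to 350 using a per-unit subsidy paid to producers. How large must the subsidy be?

At q = 350, from the demand curve buyers pay pb = 3716/3 − (10/3)·350 = 72; from the supply curve sellers need ps = 55 + 0.2·350 = 125.
The subsidy must fill the gap: s = ps − pb = 125 − 72 = 53.

Required subsidy s = 53 per unit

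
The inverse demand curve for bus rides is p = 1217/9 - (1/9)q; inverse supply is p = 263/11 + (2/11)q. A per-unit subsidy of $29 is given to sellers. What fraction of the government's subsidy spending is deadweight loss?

DWL / government spending = 99/958

Pre-subsidy: 1217/9 - (1/9)q = 263/11 + (2/11)q gives q* = 380 and p* = 93.
With the subsidy, sellers receive ps = pb + 29 for each unit, where pb is the price buyers pay.
On the curves, pb = 1217/9 - (1/9)q and ps = 263/11 + (2/11)q; the wedge ps − pb = 29 gives 263/11 + (2/11)q − (1217/9 - (1/9)q) = 29, so q' = 479.
Then pb = 1217/9 − (1/9)·479 = 82 and ps = 263/11 + (2/11)·479 = 111.
ΔCS = ½(380 + 479)(93 − 82) = 4724.5; ΔPS = ½(380 + 479)(111 − 93) = 7731.
Government spending = 29 × 479 = 13891.
DWL = ½ × 29 × (479 − 380) = 1435.5; fraction = 1435.5 / 13891 = 99/958.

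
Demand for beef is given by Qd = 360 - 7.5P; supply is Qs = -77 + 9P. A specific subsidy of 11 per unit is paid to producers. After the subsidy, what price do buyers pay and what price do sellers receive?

Buyers pay 676/33; sellers receive 1039/33

Pre-subsidy: 360 - 7.5P = -77 + 9P gives P* = 874/33, Q* = 1775/11.
With the subsidy, sellers receive Ps = Pb + 11 for each unit, where Pb is the price buyers pay.
Supply in terms of Pb becomes Qs = -77 + 9(Pb + 11) = 22 + 9Pb. Setting this equal to demand: 360 - 7.5Pb = 22 + 9Pb, so Pb = 676/33.
Sellers receive Ps = 676/33 + 11 = 1039/33; Q' = 360 − 7.5·(676/33) = 2270/11.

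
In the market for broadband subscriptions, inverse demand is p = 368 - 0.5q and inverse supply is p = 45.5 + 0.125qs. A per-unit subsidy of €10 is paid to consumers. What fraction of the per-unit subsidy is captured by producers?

Pre-subsidy: 368 - 0.5q = 45.5 + 0.125q gives q* = 516 and p* = 110.
With the rebate, buyers effectively pay pb = ps − 10, where ps is the price sellers receive.
On the curves, pb = 368 - 0.5q and ps = 45.5 + 0.125q; the wedge ps − pb = 10 gives 45.5 + 0.125q − (368 - 0.5q) = 10, so q' = 532.
Then pb = 368 − 0.5·532 = 102 and ps = 45.5 + 0.125·532 = 112.
Buyers' price falls by p* − pb = 110 − 102 = 8; sellers' price rises by ps − p* = 112 − 110 = 2.
So producers capture 2/10 = 0.2 of each unit of subsidy.

Producer share = 0.2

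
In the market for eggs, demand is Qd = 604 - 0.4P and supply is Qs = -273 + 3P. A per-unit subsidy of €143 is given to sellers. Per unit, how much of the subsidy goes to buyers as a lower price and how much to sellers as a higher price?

Pre-subsidy: 604 - 0.4P = -273 + 3P gives P* = 4385/17, Q* = 8514/17.
With the subsidy, sellers receive Ps = Pb + 143 for each unit, where Pb is the price buyers pay.
Supply in terms of Pb becomes Qs = -273 + 3(Pb + 143) = 156 + 3Pb. Setting this equal to demand: 604 - 0.4Pb = 156 + 3Pb, so Pb = 2240/17.
Sellers receive Ps = 2240/17 + 143 = 4671/17; Q' = 604 − 0.4·(2240/17) = 9372/17.
Buyers' price falls by P* − Pb = 4385/17 − 2240/17 = 2145/17; sellers' price rises by Ps − P* = 4671/17 − 4385/17 = 286/17.

Buyers gain 2145/17 per unit; sellers gain 286/17 per unit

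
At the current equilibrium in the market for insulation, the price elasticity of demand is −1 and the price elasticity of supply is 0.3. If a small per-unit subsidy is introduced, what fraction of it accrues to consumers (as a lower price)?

For a small subsidy around the equilibrium, the benefit split depends on the relative slopes, which at a point are proportional to the elasticities.
Buyer share = εs/(εs + |εd|) = 0.3/(0.3 + 1) = 3/13; seller share = |εd|/(εs + |εd|) = 10/13.

Consumer share = 3/13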